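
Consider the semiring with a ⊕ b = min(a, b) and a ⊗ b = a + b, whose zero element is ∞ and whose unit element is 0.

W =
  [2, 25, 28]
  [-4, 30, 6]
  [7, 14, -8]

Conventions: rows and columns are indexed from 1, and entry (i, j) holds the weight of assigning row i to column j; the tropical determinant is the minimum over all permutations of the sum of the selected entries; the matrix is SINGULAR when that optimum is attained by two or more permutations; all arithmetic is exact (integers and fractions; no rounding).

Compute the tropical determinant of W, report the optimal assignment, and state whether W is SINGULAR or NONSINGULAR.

σ = (1, 2, 3): 2 + 30 + (-8) = 24
σ = (1, 3, 2): 2 + 6 + 14 = 22
σ = (2, 1, 3): 25 + (-4) + (-8) = 13
σ = (2, 3, 1): 25 + 6 + 7 = 38
σ = (3, 1, 2): 28 + (-4) + 14 = 38
σ = (3, 2, 1): 28 + 30 + 7 = 65
Optimal value attained by: σ = (2, 1, 3).
Answer: det⊕(W) = 13; verdict: NONSINGULAR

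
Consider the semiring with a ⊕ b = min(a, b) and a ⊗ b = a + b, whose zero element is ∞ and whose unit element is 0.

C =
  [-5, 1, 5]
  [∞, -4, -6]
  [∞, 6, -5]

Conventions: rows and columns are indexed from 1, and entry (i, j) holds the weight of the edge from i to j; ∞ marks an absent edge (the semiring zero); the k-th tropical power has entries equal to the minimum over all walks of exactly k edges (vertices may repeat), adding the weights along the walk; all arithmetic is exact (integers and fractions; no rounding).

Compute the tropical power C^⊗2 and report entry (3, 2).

C^⊗2:
  [-10, -4, -5]
  [∞, -8, -11]
  [∞, 1, -10]
Key observation: the optimum is the walk 3->3->2, with weight (-5) + 6 = 1.
Optimal value attained by: walk 3->3->2.
Answer: (C^⊗2)[3][2] = 1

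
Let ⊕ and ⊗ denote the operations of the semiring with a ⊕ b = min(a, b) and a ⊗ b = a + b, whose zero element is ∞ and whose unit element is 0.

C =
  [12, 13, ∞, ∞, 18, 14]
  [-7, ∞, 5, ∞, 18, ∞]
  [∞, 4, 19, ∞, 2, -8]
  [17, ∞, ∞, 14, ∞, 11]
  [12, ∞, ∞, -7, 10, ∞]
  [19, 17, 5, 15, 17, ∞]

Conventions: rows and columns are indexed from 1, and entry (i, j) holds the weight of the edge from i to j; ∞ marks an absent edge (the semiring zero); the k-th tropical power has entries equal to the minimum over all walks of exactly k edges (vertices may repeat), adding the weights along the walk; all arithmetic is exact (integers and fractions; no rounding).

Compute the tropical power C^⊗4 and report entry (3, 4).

C^⊗2:
  [6, 25, 18, 11, 28, 26]
  [5, 6, 24, 11, 7, -3]
  [-3, 9, -3, -5, 9, 11]
  [29, 28, 16, 26, 28, 25]
  [10, 25, ∞, 3, 20, 4]
  [10, 9, 22, 10, 7, -3]
C^⊗3:
  [18, 19, 30, 21, 20, 10]
  [-1, 14, 2, 0, 14, 16]
  [2, 1, 14, 2, -1, -11]
  [21, 20, 30, 21, 18, 8]
  [18, 21, 9, 13, 21, 14]
  [2, 14, 2, 0, 14, 14]
C^⊗4:
  [12, 27, 15, 13, 27, 22]
  [7, 6, 19, 7, 4, -6]
  [-6, 6, -6, -8, 6, 6]
  [13, 25, 13, 11, 25, 22]
  [14, 13, 19, 14, 11, 1]
  [7, 6, 19, 7, 4, -6]
Key observation: the optimum is the walk 3->6->3->5->4, with weight (-8) + 5 + 2 + (-7) = -8.
Optimal value attained by: walk 3->6->3->5->4.
Answer: (C^⊗4)[3][4] = -8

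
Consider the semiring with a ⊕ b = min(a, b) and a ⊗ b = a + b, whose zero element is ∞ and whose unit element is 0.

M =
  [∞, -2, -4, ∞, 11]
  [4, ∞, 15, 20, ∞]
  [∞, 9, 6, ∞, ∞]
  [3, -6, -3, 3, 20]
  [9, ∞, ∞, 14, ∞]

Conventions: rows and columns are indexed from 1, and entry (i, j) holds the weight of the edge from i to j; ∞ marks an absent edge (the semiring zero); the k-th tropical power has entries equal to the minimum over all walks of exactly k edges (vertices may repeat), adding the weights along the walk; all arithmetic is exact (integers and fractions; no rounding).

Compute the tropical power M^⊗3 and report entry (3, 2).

M^⊗2:
  [2, 5, 2, 18, ∞]
  [23, 2, 0, 23, 15]
  [13, 15, 12, 29, ∞]
  [-2, -3, -1, 6, 14]
  [17, 7, 5, 17, 20]
M^⊗3:
  [9, 0, -2, 21, 13]
  [6, 9, 6, 22, 34]
  [19, 11, 9, 32, 24]
  [1, -4, -6, 9, 9]
  [11, 11, 11, 20, 28]
Key observation: the optimum is the walk 3->2->1->2, with weight 9 + 4 + (-2) = 11.
Optimal value attained by: walk 3->2->1->2.
Answer: (M^⊗3)[3][2] = 11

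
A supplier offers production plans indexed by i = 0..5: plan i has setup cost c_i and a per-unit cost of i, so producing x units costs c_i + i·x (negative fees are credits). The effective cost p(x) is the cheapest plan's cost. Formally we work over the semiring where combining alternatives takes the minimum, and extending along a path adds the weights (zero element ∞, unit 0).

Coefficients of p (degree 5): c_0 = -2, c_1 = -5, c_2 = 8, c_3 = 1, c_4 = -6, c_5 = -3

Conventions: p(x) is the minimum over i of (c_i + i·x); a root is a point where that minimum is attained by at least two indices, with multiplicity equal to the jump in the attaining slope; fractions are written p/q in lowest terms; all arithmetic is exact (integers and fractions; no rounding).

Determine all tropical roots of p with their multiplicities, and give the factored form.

hull edge (i=0, c=-2) to (i=1, c=-5): slope -3, span 1
hull edge (i=1, c=-5) to (i=4, c=-6): slope -1/3, span 3
hull edge (i=4, c=-6) to (i=5, c=-3): slope 3, span 1
Factored form: p(x) = -3 ⊗ (x ⊕ (-3)) ⊗ (x ⊕ 1/3) ⊗ (x ⊕ 1/3) ⊗ (x ⊕ 1/3) ⊗ (x ⊕ 3)
Answer: roots = -3 (mult 1), 1/3 (mult 3), 3 (mult 1)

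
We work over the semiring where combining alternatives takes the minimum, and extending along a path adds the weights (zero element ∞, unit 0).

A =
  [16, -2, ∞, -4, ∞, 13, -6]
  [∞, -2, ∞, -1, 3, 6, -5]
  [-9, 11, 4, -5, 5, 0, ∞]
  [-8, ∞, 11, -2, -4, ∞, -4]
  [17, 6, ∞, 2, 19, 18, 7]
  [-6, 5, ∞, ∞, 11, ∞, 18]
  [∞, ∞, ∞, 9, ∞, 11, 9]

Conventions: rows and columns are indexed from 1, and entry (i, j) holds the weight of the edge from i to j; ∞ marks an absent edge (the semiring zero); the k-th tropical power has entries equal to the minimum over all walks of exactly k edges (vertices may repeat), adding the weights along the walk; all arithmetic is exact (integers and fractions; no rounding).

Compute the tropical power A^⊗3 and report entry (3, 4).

A^⊗2:
  [-12, -4, 7, -6, -8, 4, -8]
  [-9, -4, 10, -3, -5, 4, -7]
  [-13, -11, 6, -13, -9, 4, -15]
  [-10, -10, 9, -12, -6, 5, -14]
  [-6, 4, 13, 0, -2, 12, -2]
  [10, -8, ∞, -10, 8, 7, -12]
  [1, 16, 20, 7, 5, 20, 5]
A^⊗3:
  [-14, -14, 5, -16, -10, 1, -18]
  [-11, -11, 8, -13, -7, 2, -15]
  [-21, -15, -2, -17, -17, -5, -19]
  [-20, -12, -1, -14, -16, -4, -16]
  [-8, -8, 11, -10, -4, 7, -12]
  [-18, -10, 1, -12, -14, -2, -14]
  [-1, -1, 18, -3, 3, 14, -5]
Key observation: the optimum is the walk 3->4->1->4, with weight (-5) + (-8) + (-4) = -17.
Optimal value attained by: walk 3->4->1->4.
Answer: (A^⊗3)[3][4] = -17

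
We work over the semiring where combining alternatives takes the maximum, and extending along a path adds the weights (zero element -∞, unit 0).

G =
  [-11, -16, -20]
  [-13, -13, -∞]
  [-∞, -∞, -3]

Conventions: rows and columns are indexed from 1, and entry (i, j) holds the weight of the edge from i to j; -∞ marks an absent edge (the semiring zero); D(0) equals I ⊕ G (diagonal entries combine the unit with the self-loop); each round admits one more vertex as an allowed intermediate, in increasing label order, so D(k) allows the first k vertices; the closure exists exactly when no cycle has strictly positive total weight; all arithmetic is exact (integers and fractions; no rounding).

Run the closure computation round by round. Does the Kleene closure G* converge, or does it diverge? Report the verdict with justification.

D(0):
  [0, -16, -20]
  [-13, 0, -∞]
  [-∞, -∞, 0]
D(1):
  [0, -16, -20]
  [-13, 0, -33]
  [-∞, -∞, 0]
D(2):
  [0, -16, -20]
  [-13, 0, -33]
  [-∞, -∞, 0]
D(3):
  [0, -16, -20]
  [-13, 0, -33]
  [-∞, -∞, 0]
Key observation: every diagonal entry stays at the unit through all rounds, so no improving cycle exists.
Answer: CONVERGES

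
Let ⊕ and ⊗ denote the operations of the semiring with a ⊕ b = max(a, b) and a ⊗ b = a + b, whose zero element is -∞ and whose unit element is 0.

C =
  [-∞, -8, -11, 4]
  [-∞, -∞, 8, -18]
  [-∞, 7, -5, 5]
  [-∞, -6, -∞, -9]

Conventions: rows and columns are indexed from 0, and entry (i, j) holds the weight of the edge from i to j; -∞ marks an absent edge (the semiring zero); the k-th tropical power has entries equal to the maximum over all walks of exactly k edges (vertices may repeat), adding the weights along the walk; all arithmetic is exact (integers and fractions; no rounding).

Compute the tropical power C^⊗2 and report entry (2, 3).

C^⊗2:
  [-∞, -2, 0, -5]
  [-∞, 15, 3, 13]
  [-∞, 2, 15, 0]
  [-∞, -15, 2, -18]
Key observation: the optimum is the walk 2->2->3, with weight (-5) + 5 = 0.
Optimal value attained by: walk 2->2->3.
Answer: (C^⊗2)[2][3] = 0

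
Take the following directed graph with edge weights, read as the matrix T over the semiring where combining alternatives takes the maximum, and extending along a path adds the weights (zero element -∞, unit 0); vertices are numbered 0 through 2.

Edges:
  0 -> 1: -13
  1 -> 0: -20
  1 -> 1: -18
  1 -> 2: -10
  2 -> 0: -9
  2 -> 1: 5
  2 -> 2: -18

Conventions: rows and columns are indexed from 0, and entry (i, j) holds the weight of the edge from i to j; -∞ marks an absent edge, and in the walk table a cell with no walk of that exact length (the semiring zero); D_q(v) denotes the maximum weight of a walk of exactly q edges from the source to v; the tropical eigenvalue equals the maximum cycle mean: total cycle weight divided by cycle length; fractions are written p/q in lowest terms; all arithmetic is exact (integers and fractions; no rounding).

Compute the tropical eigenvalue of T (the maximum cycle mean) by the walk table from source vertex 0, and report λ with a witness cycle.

q=0: [0, -∞, -∞]
q=1: [-∞, -13, -∞]
q=2: [-33, -31, -23]
q=3: [-32, -18, -41]
Optimal cycle mean attained by: cycle 1->2->1, total (-10) + 5, length 2.
Answer: λ = -5/2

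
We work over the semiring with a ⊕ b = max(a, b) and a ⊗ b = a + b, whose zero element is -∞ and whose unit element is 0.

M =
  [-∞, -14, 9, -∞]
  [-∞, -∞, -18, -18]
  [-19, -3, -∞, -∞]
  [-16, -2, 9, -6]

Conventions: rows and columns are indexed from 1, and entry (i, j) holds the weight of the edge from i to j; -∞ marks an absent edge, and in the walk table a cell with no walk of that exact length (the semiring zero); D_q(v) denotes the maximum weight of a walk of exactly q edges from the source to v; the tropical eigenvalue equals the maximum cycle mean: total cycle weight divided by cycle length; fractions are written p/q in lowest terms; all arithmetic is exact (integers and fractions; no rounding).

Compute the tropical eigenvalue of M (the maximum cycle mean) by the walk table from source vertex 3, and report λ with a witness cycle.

q=0: [-∞, -∞, 0, -∞]
q=1: [-19, -3, -∞, -∞]
q=2: [-∞, -33, -10, -21]
q=3: [-29, -13, -12, -27]
q=4: [-31, -15, -18, -31]
Optimal cycle mean attained by: cycle 2->4->3->2, total (-18) + 9 + (-3), length 3.
Answer: λ = -4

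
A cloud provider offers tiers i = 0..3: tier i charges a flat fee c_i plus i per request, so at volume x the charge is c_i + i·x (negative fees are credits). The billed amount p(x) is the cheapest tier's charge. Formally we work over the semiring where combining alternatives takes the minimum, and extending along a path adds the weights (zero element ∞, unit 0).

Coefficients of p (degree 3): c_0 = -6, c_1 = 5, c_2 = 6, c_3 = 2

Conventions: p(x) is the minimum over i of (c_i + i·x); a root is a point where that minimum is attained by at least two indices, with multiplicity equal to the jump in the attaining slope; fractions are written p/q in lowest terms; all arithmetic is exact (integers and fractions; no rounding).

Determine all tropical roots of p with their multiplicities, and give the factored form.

hull edge (i=0, c=-6) to (i=3, c=2): slope 8/3, span 3
Factored form: p(x) = 2 ⊗ (x ⊕ (-8/3)) ⊗ (x ⊕ (-8/3)) ⊗ (x ⊕ (-8/3))
Answer: roots = -8/3 (mult 3)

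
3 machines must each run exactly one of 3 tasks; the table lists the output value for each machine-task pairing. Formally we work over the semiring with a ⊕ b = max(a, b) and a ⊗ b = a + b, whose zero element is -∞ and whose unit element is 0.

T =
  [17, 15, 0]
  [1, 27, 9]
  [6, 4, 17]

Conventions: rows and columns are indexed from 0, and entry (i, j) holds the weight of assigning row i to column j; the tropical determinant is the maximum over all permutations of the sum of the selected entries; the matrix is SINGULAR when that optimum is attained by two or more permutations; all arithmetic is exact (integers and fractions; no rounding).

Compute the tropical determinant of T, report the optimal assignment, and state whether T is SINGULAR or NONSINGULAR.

σ = (0, 1, 2): 17 + 27 + 17 = 61
σ = (0, 2, 1): 17 + 9 + 4 = 30
σ = (1, 0, 2): 15 + 1 + 17 = 33
σ = (1, 2, 0): 15 + 9 + 6 = 30
σ = (2, 0, 1): 0 + 1 + 4 = 5
σ = (2, 1, 0): 0 + 27 + 6 = 33
Optimal value attained by: σ = (0, 1, 2).
Answer: det⊕(T) = 61; verdict: NONSINGULAR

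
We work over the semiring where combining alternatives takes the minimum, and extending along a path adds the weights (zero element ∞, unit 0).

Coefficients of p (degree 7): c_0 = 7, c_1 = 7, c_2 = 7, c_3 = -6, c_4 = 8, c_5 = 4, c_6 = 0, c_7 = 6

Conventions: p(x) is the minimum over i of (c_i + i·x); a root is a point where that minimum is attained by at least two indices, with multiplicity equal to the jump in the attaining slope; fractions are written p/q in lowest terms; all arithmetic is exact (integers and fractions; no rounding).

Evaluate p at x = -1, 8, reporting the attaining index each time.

p(-1) = min(7+0·(-1)=7, 7+1·(-1)=6, 7+2·(-1)=5, -6+3·(-1)=-9, 8+4·(-1)=4, 4+5·(-1)=-1, 0+6·(-1)=-6, 6+7·(-1)=-1) = -9 (attained by i=3)
p(8) = min(7+0·8=7, 7+1·8=15, 7+2·8=23, -6+3·8=18, 8+4·8=40, 4+5·8=44, 0+6·8=48, 6+7·8=62) = 7 (attained by i=0)
Answer: p(-1) = -9; p(8) = 7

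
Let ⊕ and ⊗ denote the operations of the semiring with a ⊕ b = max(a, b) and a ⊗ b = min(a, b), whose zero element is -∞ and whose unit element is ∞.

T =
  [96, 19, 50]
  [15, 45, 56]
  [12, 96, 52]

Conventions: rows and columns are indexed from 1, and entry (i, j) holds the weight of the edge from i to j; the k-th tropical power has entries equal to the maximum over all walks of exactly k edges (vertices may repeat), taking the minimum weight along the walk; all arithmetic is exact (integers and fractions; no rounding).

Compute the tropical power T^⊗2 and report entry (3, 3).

T^⊗2:
  [96, 50, 50]
  [15, 56, 52]
  [15, 52, 56]
Key observation: the optimum is the walk 3->2->3, with weight 96 min 56 = 56.
Optimal value attained by: walk 3->2->3.
Answer: (T^⊗2)[3][3] = 56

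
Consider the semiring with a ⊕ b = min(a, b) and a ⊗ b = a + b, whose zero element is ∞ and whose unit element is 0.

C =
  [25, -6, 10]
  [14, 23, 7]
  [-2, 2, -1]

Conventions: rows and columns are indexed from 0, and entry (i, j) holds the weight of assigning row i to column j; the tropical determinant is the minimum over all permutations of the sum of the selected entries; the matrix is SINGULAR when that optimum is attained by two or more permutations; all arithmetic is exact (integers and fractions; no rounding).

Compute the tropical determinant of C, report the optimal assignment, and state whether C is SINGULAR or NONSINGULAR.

σ = (0, 1, 2): 25 + 23 + (-1) = 47
σ = (0, 2, 1): 25 + 7 + 2 = 34
σ = (1, 0, 2): (-6) + 14 + (-1) = 7
σ = (1, 2, 0): (-6) + 7 + (-2) = -1
σ = (2, 0, 1): 10 + 14 + 2 = 26
σ = (2, 1, 0): 10 + 23 + (-2) = 31
Optimal value attained by: σ = (1, 2, 0).
Answer: det⊕(C) = -1; verdict: NONSINGULAR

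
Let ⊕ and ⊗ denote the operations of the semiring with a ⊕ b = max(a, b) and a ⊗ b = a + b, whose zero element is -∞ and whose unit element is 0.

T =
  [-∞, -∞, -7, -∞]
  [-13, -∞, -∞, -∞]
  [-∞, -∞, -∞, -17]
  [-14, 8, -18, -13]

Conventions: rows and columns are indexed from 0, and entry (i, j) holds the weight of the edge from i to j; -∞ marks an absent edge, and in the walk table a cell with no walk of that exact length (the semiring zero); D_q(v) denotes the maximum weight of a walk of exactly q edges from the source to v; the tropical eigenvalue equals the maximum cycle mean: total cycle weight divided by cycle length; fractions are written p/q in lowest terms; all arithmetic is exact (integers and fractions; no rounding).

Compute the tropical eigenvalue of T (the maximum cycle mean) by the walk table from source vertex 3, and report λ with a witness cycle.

q=0: [-∞, -∞, -∞, 0]
q=1: [-14, 8, -18, -13]
q=2: [-5, -5, -21, -26]
q=3: [-18, -18, -12, -38]
q=4: [-31, -30, -25, -29]
Optimal cycle mean attained by: cycle 0->2->3->1->0, total (-7) + (-17) + 8 + (-13), length 4.
Answer: λ = -29/4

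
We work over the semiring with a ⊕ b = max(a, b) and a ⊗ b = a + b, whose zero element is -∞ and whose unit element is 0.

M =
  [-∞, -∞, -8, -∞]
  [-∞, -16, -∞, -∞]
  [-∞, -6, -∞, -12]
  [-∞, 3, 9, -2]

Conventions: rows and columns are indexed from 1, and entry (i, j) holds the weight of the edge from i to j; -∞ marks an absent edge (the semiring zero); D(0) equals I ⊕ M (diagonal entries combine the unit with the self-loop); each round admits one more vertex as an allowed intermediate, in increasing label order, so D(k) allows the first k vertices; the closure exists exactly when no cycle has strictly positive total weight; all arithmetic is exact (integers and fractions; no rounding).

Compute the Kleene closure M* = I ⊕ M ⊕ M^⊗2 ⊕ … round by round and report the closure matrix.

D(0):
  [0, -∞, -8, -∞]
  [-∞, 0, -∞, -∞]
  [-∞, -6, 0, -12]
  [-∞, 3, 9, 0]
D(1):
  [0, -∞, -8, -∞]
  [-∞, 0, -∞, -∞]
  [-∞, -6, 0, -12]
  [-∞, 3, 9, 0]
D(2):
  [0, -∞, -8, -∞]
  [-∞, 0, -∞, -∞]
  [-∞, -6, 0, -12]
  [-∞, 3, 9, 0]
D(3):
  [0, -14, -8, -20]
  [-∞, 0, -∞, -∞]
  [-∞, -6, 0, -12]
  [-∞, 3, 9, 0]
D(4):
  [0, -14, -8, -20]
  [-∞, 0, -∞, -∞]
  [-∞, -6, 0, -12]
  [-∞, 3, 9, 0]
Answer: M* = [[0, -14, -8, -20], [-∞, 0, -∞, -∞], [-∞, -6, 0, -12], [-∞, 3, 9, 0]]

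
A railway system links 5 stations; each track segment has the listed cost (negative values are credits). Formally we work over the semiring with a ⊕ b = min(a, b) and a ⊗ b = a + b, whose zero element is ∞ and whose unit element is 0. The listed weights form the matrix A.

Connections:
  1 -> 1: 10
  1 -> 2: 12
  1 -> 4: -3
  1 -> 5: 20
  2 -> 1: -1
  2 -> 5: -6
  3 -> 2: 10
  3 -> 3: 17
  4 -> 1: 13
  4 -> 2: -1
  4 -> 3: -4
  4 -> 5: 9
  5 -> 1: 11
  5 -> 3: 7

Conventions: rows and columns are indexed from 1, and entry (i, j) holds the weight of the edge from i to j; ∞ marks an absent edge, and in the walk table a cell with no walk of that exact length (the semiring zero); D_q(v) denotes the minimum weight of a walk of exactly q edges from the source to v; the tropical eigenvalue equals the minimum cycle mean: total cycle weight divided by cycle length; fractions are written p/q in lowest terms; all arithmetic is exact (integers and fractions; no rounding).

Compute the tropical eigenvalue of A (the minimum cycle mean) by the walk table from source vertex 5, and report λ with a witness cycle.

q=0: [∞, ∞, ∞, ∞, 0]
q=1: [11, ∞, 7, ∞, ∞]
q=2: [21, 17, 24, 8, 31]
q=3: [16, 7, 4, 18, 11]
q=4: [6, 14, 14, 13, 1]
q=5: [12, 12, 8, 3, 8]
Optimal cycle mean attained by: cycle 1->4->2->1, total (-3) + (-1) + (-1), length 3.
Answer: λ = -5/3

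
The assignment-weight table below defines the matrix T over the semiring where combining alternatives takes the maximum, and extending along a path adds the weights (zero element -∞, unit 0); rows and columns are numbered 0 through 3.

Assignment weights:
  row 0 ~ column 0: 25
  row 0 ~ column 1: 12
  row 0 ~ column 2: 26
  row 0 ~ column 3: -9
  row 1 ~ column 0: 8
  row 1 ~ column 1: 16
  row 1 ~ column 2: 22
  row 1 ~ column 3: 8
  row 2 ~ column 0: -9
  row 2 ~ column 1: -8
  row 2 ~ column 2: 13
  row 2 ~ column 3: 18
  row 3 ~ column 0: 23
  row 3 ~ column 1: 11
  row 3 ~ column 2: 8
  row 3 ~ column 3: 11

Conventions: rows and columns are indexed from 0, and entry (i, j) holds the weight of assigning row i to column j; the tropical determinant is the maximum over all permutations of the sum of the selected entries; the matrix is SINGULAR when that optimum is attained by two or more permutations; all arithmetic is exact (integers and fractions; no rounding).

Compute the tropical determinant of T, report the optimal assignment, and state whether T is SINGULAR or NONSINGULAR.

σ = (0, 1, 2, 3): 25 + 16 + 13 + 11 = 65
σ = (0, 1, 3, 2): 25 + 16 + 18 + 8 = 67
σ = (0, 2, 1, 3): 25 + 22 + (-8) + 11 = 50
σ = (0, 2, 3, 1): 25 + 22 + 18 + 11 = 76
σ = (0, 3, 1, 2): 25 + 8 + (-8) + 8 = 33
σ = (0, 3, 2, 1): 25 + 8 + 13 + 11 = 57
σ = (1, 0, 2, 3): 12 + 8 + 13 + 11 = 44
σ = (1, 0, 3, 2): 12 + 8 + 18 + 8 = 46
σ = (1, 2, 0, 3): 12 + 22 + (-9) + 11 = 36
σ = (1, 2, 3, 0): 12 + 22 + 18 + 23 = 75
σ = (1, 3, 0, 2): 12 + 8 + (-9) + 8 = 19
σ = (1, 3, 2, 0): 12 + 8 + 13 + 23 = 56
σ = (2, 0, 1, 3): 26 + 8 + (-8) + 11 = 37
σ = (2, 0, 3, 1): 26 + 8 + 18 + 11 = 63
σ = (2, 1, 0, 3): 26 + 16 + (-9) + 11 = 44
σ = (2, 1, 3, 0): 26 + 16 + 18 + 23 = 83
σ = (2, 3, 0, 1): 26 + 8 + (-9) + 11 = 36
σ = (2, 3, 1, 0): 26 + 8 + (-8) + 23 = 49
σ = (3, 0, 1, 2): (-9) + 8 + (-8) + 8 = -1
σ = (3, 0, 2, 1): (-9) + 8 + 13 + 11 = 23
σ = (3, 1, 0, 2): (-9) + 16 + (-9) + 8 = 6
σ = (3, 1, 2, 0): (-9) + 16 + 13 + 23 = 43
σ = (3, 2, 0, 1): (-9) + 22 + (-9) + 11 = 15
σ = (3, 2, 1, 0): (-9) + 22 + (-8) + 23 = 28
Optimal value attained by: σ = (2, 1, 3, 0).
Answer: det⊕(T) = 83; verdict: NONSINGULAR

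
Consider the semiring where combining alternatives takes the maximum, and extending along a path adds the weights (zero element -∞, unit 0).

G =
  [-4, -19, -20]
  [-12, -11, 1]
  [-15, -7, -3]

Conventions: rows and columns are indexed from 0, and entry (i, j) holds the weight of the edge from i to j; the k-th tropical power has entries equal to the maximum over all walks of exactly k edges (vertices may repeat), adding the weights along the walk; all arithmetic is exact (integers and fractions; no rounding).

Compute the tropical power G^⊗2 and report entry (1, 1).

G^⊗2:
  [-8, -23, -18]
  [-14, -6, -2]
  [-18, -10, -6]
Key observation: the optimum is the walk 1->2->1, with weight 1 + (-7) = -6.
Optimal value attained by: walk 1->2->1.
Answer: (G^⊗2)[1][1] = -6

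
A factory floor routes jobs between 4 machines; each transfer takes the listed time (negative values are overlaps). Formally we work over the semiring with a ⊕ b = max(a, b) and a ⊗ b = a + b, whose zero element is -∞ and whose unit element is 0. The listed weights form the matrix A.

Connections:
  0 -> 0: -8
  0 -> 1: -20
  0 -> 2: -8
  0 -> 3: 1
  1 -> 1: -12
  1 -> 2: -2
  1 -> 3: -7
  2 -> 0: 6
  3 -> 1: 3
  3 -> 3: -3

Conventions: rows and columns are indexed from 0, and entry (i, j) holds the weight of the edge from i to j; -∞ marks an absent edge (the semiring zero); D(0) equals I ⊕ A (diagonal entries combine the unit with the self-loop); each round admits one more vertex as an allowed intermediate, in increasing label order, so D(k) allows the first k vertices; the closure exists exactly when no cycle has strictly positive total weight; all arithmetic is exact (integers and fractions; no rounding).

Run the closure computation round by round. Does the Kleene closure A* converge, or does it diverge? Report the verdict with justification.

D(0):
  [0, -20, -8, 1]
  [-∞, 0, -2, -7]
  [6, -∞, 0, -∞]
  [-∞, 3, -∞, 0]
D(1):
  [0, -20, -8, 1]
  [-∞, 0, -2, -7]
  [6, -14, 0, 7]
  [-∞, 3, -∞, 0]
D(2):
  [0, -20, -8, 1]
  [-∞, 0, -2, -7]
  [6, -14, 0, 7]
  [-∞, 3, 1, 0]
Detection: at round 3, diagonal entry (3, 3) turns strictly positive.
Key observation: the cycle 3->1->2->0->3 has total weight 3 + (-2) + 6 + 1, which is strictly positive.
Answer: DIVERGES — positive cycle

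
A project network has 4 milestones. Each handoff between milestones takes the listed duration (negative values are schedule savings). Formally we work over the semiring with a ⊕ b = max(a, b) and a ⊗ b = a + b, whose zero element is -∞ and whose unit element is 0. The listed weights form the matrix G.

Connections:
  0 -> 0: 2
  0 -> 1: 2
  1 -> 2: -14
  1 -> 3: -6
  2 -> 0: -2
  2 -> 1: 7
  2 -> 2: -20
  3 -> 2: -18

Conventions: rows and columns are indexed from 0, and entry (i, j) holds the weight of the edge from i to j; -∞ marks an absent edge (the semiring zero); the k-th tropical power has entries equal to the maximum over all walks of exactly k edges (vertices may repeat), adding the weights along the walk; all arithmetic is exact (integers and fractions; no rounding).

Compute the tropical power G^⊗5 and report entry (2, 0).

G^⊗2:
  [4, 4, -12, -4]
  [-16, -7, -24, -∞]
  [0, 0, -7, 1]
  [-20, -11, -38, -∞]
G^⊗3:
  [6, 6, -10, -2]
  [-14, -14, -21, -13]
  [2, 2, -14, -6]
  [-18, -18, -25, -17]
G^⊗4:
  [8, 8, -8, 0]
  [-12, -12, -28, -20]
  [4, 4, -12, -4]
  [-16, -16, -32, -24]
G^⊗5:
  [10, 10, -6, 2]
  [-10, -10, -26, -18]
  [6, 6, -10, -2]
  [-14, -14, -30, -22]
Key observation: the optimum is the walk 2->0->0->0->0->0, with weight (-2) + 2 + 2 + 2 + 2 = 6.
Optimal value attained by: walk 2->0->0->0->0->0.
Answer: (G^⊗5)[2][0] = 6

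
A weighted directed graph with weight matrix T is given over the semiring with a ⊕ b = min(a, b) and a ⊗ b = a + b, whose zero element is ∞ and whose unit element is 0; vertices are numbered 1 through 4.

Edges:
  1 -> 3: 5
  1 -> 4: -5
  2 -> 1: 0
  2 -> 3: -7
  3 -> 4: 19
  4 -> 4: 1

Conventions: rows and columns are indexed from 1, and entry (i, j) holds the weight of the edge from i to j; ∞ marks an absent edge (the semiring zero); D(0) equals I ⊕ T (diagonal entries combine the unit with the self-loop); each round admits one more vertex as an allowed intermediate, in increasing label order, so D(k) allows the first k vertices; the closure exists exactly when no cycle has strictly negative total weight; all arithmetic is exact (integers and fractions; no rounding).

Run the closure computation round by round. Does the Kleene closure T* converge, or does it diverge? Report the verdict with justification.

D(0):
  [0, ∞, 5, -5]
  [0, 0, -7, ∞]
  [∞, ∞, 0, 19]
  [∞, ∞, ∞, 0]
D(1):
  [0, ∞, 5, -5]
  [0, 0, -7, -5]
  [∞, ∞, 0, 19]
  [∞, ∞, ∞, 0]
D(2):
  [0, ∞, 5, -5]
  [0, 0, -7, -5]
  [∞, ∞, 0, 19]
  [∞, ∞, ∞, 0]
D(3):
  [0, ∞, 5, -5]
  [0, 0, -7, -5]
  [∞, ∞, 0, 19]
  [∞, ∞, ∞, 0]
D(4):
  [0, ∞, 5, -5]
  [0, 0, -7, -5]
  [∞, ∞, 0, 19]
  [∞, ∞, ∞, 0]
Key observation: every diagonal entry stays at the unit through all rounds, so no improving cycle exists.
Answer: CONVERGES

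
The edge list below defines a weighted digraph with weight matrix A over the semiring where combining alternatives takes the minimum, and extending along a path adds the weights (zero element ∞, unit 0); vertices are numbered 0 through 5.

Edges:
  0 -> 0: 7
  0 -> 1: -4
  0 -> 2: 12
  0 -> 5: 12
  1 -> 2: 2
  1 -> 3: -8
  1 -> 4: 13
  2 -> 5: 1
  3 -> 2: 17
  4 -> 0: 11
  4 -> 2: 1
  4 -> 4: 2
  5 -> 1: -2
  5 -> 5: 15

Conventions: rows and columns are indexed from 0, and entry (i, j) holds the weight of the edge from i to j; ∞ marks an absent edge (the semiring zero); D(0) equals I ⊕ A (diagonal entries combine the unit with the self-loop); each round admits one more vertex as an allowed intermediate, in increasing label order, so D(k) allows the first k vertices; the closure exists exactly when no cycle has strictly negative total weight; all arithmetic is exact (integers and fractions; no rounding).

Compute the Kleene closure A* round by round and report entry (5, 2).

D(0):
  [0, -4, 12, ∞, ∞, 12]
  [∞, 0, 2, -8, 13, ∞]
  [∞, ∞, 0, ∞, ∞, 1]
  [∞, ∞, 17, 0, ∞, ∞]
  [11, ∞, 1, ∞, 0, ∞]
  [∞, -2, ∞, ∞, ∞, 0]
D(1):
  [0, -4, 12, ∞, ∞, 12]
  [∞, 0, 2, -8, 13, ∞]
  [∞, ∞, 0, ∞, ∞, 1]
  [∞, ∞, 17, 0, ∞, ∞]
  [11, 7, 1, ∞, 0, 23]
  [∞, -2, ∞, ∞, ∞, 0]
D(2):
  [0, -4, -2, -12, 9, 12]
  [∞, 0, 2, -8, 13, ∞]
  [∞, ∞, 0, ∞, ∞, 1]
  [∞, ∞, 17, 0, ∞, ∞]
  [11, 7, 1, -1, 0, 23]
  [∞, -2, 0, -10, 11, 0]
D(3):
  [0, -4, -2, -12, 9, -1]
  [∞, 0, 2, -8, 13, 3]
  [∞, ∞, 0, ∞, ∞, 1]
  [∞, ∞, 17, 0, ∞, 18]
  [11, 7, 1, -1, 0, 2]
  [∞, -2, 0, -10, 11, 0]
D(4):
  [0, -4, -2, -12, 9, -1]
  [∞, 0, 2, -8, 13, 3]
  [∞, ∞, 0, ∞, ∞, 1]
  [∞, ∞, 17, 0, ∞, 18]
  [11, 7, 1, -1, 0, 2]
  [∞, -2, 0, -10, 11, 0]
D(5):
  [0, -4, -2, -12, 9, -1]
  [24, 0, 2, -8, 13, 3]
  [∞, ∞, 0, ∞, ∞, 1]
  [∞, ∞, 17, 0, ∞, 18]
  [11, 7, 1, -1, 0, 2]
  [22, -2, 0, -10, 11, 0]
D(6):
  [0, -4, -2, -12, 9, -1]
  [24, 0, 2, -8, 13, 3]
  [23, -1, 0, -9, 12, 1]
  [40, 16, 17, 0, 29, 18]
  [11, 0, 1, -8, 0, 2]
  [22, -2, 0, -10, 11, 0]
Answer: A*[5][2] = 0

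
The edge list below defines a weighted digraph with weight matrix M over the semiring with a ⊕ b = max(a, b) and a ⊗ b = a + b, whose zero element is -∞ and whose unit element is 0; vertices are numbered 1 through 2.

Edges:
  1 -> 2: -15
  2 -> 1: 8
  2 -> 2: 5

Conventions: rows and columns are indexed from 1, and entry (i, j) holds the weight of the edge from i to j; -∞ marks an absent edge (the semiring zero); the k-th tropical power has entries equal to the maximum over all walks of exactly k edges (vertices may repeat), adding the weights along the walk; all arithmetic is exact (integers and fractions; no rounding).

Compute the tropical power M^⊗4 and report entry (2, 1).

M^⊗2:
  [-7, -10]
  [13, 10]
M^⊗3:
  [-2, -5]
  [18, 15]
M^⊗4:
  [3, 0]
  [23, 20]
Key observation: the optimum is the walk 2->2->2->2->1, with weight 5 + 5 + 5 + 8 = 23.
Optimal value attained by: walk 2->2->2->2->1.
Answer: (M^⊗4)[2][1] = 23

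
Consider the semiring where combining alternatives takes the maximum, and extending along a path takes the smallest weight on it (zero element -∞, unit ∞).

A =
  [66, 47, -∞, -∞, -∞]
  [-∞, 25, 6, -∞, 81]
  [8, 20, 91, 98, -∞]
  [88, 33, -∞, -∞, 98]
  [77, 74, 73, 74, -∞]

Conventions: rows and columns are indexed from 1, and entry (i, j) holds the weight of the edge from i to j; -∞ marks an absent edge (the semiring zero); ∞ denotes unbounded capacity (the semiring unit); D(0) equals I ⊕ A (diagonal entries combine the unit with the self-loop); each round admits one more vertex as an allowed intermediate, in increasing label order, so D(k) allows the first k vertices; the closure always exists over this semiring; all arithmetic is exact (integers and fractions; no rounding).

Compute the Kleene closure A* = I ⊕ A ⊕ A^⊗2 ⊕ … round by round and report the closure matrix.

D(0):
  [∞, 47, -∞, -∞, -∞]
  [-∞, ∞, 6, -∞, 81]
  [8, 20, ∞, 98, -∞]
  [88, 33, -∞, ∞, 98]
  [77, 74, 73, 74, ∞]
D(1):
  [∞, 47, -∞, -∞, -∞]
  [-∞, ∞, 6, -∞, 81]
  [8, 20, ∞, 98, -∞]
  [88, 47, -∞, ∞, 98]
  [77, 74, 73, 74, ∞]
D(2):
  [∞, 47, 6, -∞, 47]
  [-∞, ∞, 6, -∞, 81]
  [8, 20, ∞, 98, 20]
  [88, 47, 6, ∞, 98]
  [77, 74, 73, 74, ∞]
D(3):
  [∞, 47, 6, 6, 47]
  [6, ∞, 6, 6, 81]
  [8, 20, ∞, 98, 20]
  [88, 47, 6, ∞, 98]
  [77, 74, 73, 74, ∞]
D(4):
  [∞, 47, 6, 6, 47]
  [6, ∞, 6, 6, 81]
  [88, 47, ∞, 98, 98]
  [88, 47, 6, ∞, 98]
  [77, 74, 73, 74, ∞]
D(5):
  [∞, 47, 47, 47, 47]
  [77, ∞, 73, 74, 81]
  [88, 74, ∞, 98, 98]
  [88, 74, 73, ∞, 98]
  [77, 74, 73, 74, ∞]
Answer: A* = [[∞, 47, 47, 47, 47], [77, ∞, 73, 74, 81], [88, 74, ∞, 98, 98], [88, 74, 73, ∞, 98], [77, 74, 73, 74, ∞]]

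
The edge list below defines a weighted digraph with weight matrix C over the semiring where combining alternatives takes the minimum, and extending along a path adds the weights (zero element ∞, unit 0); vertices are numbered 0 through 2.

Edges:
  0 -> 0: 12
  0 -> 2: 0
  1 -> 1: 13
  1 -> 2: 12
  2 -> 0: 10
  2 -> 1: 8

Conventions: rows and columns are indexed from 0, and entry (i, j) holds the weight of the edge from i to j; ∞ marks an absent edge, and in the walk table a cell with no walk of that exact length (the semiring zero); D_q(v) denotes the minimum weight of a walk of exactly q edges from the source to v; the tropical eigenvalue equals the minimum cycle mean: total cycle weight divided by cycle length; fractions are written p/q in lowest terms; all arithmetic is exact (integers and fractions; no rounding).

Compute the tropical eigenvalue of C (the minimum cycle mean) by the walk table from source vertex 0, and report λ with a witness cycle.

q=0: [0, ∞, ∞]
q=1: [12, ∞, 0]
q=2: [10, 8, 12]
q=3: [22, 20, 10]
Optimal cycle mean attained by: cycle 0->2->0, total 0 + 10, length 2.
Answer: λ = 5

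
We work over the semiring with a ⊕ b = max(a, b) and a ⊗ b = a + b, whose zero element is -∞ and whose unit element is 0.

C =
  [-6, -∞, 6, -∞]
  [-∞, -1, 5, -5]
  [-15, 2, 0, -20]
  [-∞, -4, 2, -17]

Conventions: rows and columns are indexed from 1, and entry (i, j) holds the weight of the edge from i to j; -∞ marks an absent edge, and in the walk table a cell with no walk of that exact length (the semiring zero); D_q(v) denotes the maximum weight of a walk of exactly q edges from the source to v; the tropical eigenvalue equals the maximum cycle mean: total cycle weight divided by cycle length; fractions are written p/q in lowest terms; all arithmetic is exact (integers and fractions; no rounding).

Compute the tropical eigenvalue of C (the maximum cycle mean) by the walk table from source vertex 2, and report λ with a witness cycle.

q=0: [-∞, 0, -∞, -∞]
q=1: [-∞, -1, 5, -5]
q=2: [-10, 7, 5, -6]
q=3: [-10, 7, 12, 2]
q=4: [-3, 14, 12, 2]
Optimal cycle mean attained by: cycle 2->3->2, total 5 + 2, length 2.
Answer: λ = 7/2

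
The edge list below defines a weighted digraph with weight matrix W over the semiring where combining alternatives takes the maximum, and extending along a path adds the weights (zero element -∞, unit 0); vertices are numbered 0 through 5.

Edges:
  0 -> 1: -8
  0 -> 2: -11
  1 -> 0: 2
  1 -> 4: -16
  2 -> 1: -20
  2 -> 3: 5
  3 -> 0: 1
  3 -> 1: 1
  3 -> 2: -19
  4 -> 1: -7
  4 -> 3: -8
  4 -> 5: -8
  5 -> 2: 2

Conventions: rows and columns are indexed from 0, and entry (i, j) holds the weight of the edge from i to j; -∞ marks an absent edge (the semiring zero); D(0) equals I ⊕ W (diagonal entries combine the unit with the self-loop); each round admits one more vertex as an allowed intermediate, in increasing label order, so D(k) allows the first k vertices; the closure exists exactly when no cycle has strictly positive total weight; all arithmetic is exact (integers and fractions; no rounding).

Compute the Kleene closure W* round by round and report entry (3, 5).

D(0):
  [0, -8, -11, -∞, -∞, -∞]
  [2, 0, -∞, -∞, -16, -∞]
  [-∞, -20, 0, 5, -∞, -∞]
  [1, 1, -19, 0, -∞, -∞]
  [-∞, -7, -∞, -8, 0, -8]
  [-∞, -∞, 2, -∞, -∞, 0]
D(1):
  [0, -8, -11, -∞, -∞, -∞]
  [2, 0, -9, -∞, -16, -∞]
  [-∞, -20, 0, 5, -∞, -∞]
  [1, 1, -10, 0, -∞, -∞]
  [-∞, -7, -∞, -8, 0, -8]
  [-∞, -∞, 2, -∞, -∞, 0]
D(2):
  [0, -8, -11, -∞, -24, -∞]
  [2, 0, -9, -∞, -16, -∞]
  [-18, -20, 0, 5, -36, -∞]
  [3, 1, -8, 0, -15, -∞]
  [-5, -7, -16, -8, 0, -8]
  [-∞, -∞, 2, -∞, -∞, 0]
D(3):
  [0, -8, -11, -6, -24, -∞]
  [2, 0, -9, -4, -16, -∞]
  [-18, -20, 0, 5, -36, -∞]
  [3, 1, -8, 0, -15, -∞]
  [-5, -7, -16, -8, 0, -8]
  [-16, -18, 2, 7, -34, 0]
D(4):
  [0, -5, -11, -6, -21, -∞]
  [2, 0, -9, -4, -16, -∞]
  [8, 6, 0, 5, -10, -∞]
  [3, 1, -8, 0, -15, -∞]
  [-5, -7, -16, -8, 0, -8]
  [10, 8, 2, 7, -8, 0]
D(5):
  [0, -5, -11, -6, -21, -29]
  [2, 0, -9, -4, -16, -24]
  [8, 6, 0, 5, -10, -18]
  [3, 1, -8, 0, -15, -23]
  [-5, -7, -16, -8, 0, -8]
  [10, 8, 2, 7, -8, 0]
D(6):
  [0, -5, -11, -6, -21, -29]
  [2, 0, -9, -4, -16, -24]
  [8, 6, 0, 5, -10, -18]
  [3, 1, -8, 0, -15, -23]
  [2, 0, -6, -1, 0, -8]
  [10, 8, 2, 7, -8, 0]
Answer: W*[3][5] = -23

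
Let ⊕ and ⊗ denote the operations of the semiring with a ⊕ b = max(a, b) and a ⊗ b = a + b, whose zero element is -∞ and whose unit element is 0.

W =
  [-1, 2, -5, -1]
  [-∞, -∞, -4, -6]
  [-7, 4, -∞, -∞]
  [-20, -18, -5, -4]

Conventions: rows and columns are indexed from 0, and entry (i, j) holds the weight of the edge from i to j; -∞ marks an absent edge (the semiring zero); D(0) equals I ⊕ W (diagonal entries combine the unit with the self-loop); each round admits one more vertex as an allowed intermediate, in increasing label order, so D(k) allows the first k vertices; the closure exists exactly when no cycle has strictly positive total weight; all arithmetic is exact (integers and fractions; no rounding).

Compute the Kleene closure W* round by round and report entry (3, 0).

D(0):
  [0, 2, -5, -1]
  [-∞, 0, -4, -6]
  [-7, 4, 0, -∞]
  [-20, -18, -5, 0]
D(1):
  [0, 2, -5, -1]
  [-∞, 0, -4, -6]
  [-7, 4, 0, -8]
  [-20, -18, -5, 0]
D(2):
  [0, 2, -2, -1]
  [-∞, 0, -4, -6]
  [-7, 4, 0, -2]
  [-20, -18, -5, 0]
D(3):
  [0, 2, -2, -1]
  [-11, 0, -4, -6]
  [-7, 4, 0, -2]
  [-12, -1, -5, 0]
D(4):
  [0, 2, -2, -1]
  [-11, 0, -4, -6]
  [-7, 4, 0, -2]
  [-12, -1, -5, 0]
Answer: W*[3][0] = -12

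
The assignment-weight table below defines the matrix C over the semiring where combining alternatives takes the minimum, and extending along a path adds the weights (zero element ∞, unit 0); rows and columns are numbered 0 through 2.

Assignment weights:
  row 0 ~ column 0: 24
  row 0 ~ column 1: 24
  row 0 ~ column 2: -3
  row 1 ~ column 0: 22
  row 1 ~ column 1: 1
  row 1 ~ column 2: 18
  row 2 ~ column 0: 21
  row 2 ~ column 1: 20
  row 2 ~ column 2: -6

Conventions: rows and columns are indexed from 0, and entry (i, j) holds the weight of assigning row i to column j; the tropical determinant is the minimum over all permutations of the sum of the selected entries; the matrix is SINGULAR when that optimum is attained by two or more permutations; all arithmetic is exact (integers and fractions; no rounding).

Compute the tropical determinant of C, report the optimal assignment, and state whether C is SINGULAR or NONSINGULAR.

σ = (0, 1, 2): 24 + 1 + (-6) = 19
σ = (0, 2, 1): 24 + 18 + 20 = 62
σ = (1, 0, 2): 24 + 22 + (-6) = 40
σ = (1, 2, 0): 24 + 18 + 21 = 63
σ = (2, 0, 1): (-3) + 22 + 20 = 39
σ = (2, 1, 0): (-3) + 1 + 21 = 19
Optimal value attained by: σ = (0, 1, 2).
Answer: det⊕(C) = 19; verdict: SINGULAR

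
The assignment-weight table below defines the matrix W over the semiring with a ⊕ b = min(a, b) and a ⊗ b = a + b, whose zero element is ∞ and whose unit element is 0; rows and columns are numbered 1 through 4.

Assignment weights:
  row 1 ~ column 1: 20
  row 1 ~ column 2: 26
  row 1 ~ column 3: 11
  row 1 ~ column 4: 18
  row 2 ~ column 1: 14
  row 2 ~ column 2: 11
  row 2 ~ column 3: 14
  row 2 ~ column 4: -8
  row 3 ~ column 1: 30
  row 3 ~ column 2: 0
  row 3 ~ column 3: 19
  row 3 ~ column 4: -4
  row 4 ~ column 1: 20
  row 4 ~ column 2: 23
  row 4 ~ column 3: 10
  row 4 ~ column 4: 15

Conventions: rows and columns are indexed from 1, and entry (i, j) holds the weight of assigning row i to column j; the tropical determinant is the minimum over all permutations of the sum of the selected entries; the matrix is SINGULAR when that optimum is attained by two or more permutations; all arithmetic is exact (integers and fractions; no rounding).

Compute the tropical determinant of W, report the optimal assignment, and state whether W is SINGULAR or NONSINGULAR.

σ = (1, 2, 3, 4): 20 + 11 + 19 + 15 = 65
σ = (1, 2, 4, 3): 20 + 11 + (-4) + 10 = 37
σ = (1, 3, 2, 4): 20 + 14 + 0 + 15 = 49
σ = (1, 3, 4, 2): 20 + 14 + (-4) + 23 = 53
σ = (1, 4, 2, 3): 20 + (-8) + 0 + 10 = 22
σ = (1, 4, 3, 2): 20 + (-8) + 19 + 23 = 54
σ = (2, 1, 3, 4): 26 + 14 + 19 + 15 = 74
σ = (2, 1, 4, 3): 26 + 14 + (-4) + 10 = 46
σ = (2, 3, 1, 4): 26 + 14 + 30 + 15 = 85
σ = (2, 3, 4, 1): 26 + 14 + (-4) + 20 = 56
σ = (2, 4, 1, 3): 26 + (-8) + 30 + 10 = 58
σ = (2, 4, 3, 1): 26 + (-8) + 19 + 20 = 57
σ = (3, 1, 2, 4): 11 + 14 + 0 + 15 = 40
σ = (3, 1, 4, 2): 11 + 14 + (-4) + 23 = 44
σ = (3, 2, 1, 4): 11 + 11 + 30 + 15 = 67
σ = (3, 2, 4, 1): 11 + 11 + (-4) + 20 = 38
σ = (3, 4, 1, 2): 11 + (-8) + 30 + 23 = 56
σ = (3, 4, 2, 1): 11 + (-8) + 0 + 20 = 23
σ = (4, 1, 2, 3): 18 + 14 + 0 + 10 = 42
σ = (4, 1, 3, 2): 18 + 14 + 19 + 23 = 74
σ = (4, 2, 1, 3): 18 + 11 + 30 + 10 = 69
σ = (4, 2, 3, 1): 18 + 11 + 19 + 20 = 68
σ = (4, 3, 1, 2): 18 + 14 + 30 + 23 = 85
σ = (4, 3, 2, 1): 18 + 14 + 0 + 20 = 52
Optimal value attained by: σ = (1, 4, 2, 3).
Answer: det⊕(W) = 22; verdict: NONSINGULAR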